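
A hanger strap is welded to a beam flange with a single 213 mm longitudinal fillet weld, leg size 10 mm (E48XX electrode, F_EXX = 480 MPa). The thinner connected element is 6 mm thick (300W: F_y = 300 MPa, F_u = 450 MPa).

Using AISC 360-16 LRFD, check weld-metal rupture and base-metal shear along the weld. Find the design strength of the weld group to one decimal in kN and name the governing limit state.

230.0 kN (base-metal shear governs)

Weld metal: throat = 0.707×10 = 7.07 mm, L = 213 mm. φR_n = 0.75 × 0.6 × 480 × 7.07 × 213 = 325.3 kN.
Base metal shear (6 mm plate): yield φR_n = 1.0×0.6×300×6×213 = 230.0 kN; rupture φR_n = 0.75×0.6×450×6×213 = 258.8 kN; take 230.0 kN (yield).
Governing: min(325.3, 230.0) = 230.0 kN → base-metal shear.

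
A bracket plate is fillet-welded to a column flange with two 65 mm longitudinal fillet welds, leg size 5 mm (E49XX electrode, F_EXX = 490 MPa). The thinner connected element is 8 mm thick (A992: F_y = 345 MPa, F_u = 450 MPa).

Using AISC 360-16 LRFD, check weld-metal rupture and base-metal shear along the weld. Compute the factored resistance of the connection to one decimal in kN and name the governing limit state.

101.3 kN (weld metal governs)

Weld metal: throat = 0.707×5 = 3.535 mm, L = 2×65 = 130 mm. φR_n = 0.75 × 0.6 × 490 × 3.535 × 130 = 101.3 kN.
Base metal shear (8 mm plate): yield φR_n = 1.0×0.6×345×8×130 = 215.3 kN; rupture φR_n = 0.75×0.6×450×8×130 = 210.6 kN; take 210.6 kN (rupture).
Governing: min(101.3, 210.6) = 101.3 kN → weld metal.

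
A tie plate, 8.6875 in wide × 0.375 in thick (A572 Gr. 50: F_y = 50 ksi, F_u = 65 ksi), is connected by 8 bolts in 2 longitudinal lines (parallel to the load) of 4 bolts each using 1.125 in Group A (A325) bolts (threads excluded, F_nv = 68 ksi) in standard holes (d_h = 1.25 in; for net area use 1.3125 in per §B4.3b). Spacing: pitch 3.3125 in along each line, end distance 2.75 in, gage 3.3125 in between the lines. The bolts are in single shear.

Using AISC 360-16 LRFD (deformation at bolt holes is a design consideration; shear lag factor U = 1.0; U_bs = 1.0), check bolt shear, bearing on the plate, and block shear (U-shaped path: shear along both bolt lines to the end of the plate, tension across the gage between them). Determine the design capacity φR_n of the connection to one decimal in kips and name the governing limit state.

214.1 kips (block shear governs)

Bolt shear: A_b = π(1.125)²/4 = 0.99402 in². φR_n = 0.75 × 68 × 0.99402 × 8 × 1 = 405.6 kips.
Bearing (0.375 in plate, F_u = 65 ksi): end bolts L_c = 2.75 − 1.25/2 = 2.125, R_n = min(1.2×2.125×0.375×65, 2.4×1.125×0.375×65) = 62.156 kips/bolt; interior L_c = 3.3125 − 1.25 = 2.0625, R_n = 60.328 kips/bolt. φR_n = 0.75 × (2×62.156 + 6×60.328) = 364.7 kips.
Block shear: shear path 2×[2.75+3×3.3125] = 2×12.6875 in, A_gv = 9.5156, A_nv = 2×(12.6875 − 3.5×1.3125)×0.375 = 6.0703 in²; tension across gage: (3.3125 − 1×1.3125)×0.375 = 0.75 in². R_n = min(0.6×65×6.0703, 0.6×50×9.5156) + 1.0×65×0.75 = min(236.74, 285.47) + 48.75 = 285.49 kips. φR_n = 0.75 × 285.49 = 214.1 kips.
Governing: min(405.6, 364.7, 214.1) = 214.1 kips → block shear.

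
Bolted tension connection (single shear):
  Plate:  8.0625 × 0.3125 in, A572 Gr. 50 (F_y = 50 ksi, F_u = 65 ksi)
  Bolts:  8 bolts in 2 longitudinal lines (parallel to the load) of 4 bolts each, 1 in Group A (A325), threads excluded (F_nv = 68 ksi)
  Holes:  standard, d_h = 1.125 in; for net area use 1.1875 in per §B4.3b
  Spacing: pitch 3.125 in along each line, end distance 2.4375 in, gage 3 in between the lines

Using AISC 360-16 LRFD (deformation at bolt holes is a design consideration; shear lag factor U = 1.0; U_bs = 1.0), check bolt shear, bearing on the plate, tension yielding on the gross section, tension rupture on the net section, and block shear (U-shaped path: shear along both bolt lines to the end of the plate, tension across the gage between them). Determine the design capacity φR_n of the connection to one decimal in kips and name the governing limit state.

86.6 kips (net-section rupture governs)

Bolt shear: A_b = π(1)²/4 = 0.7854 in². φR_n = 0.75 × 68 × 0.7854 × 8 × 1 = 320.4 kips.
Bearing (0.3125 in plate, F_u = 65 ksi): end bolts L_c = 2.4375 − 1.125/2 = 1.875, R_n = min(1.2×1.875×0.3125×65, 2.4×1×0.3125×65) = 45.703 kips/bolt; interior L_c = 3.125 − 1.125 = 2, R_n = 48.75 kips/bolt. φR_n = 0.75 × (2×45.703 + 6×48.75) = 287.9 kips.
Tension yield (gross): A_g = 8.0625×0.3125 = 2.5195 in². φR_n = 0.90 × 50 × 2.5195 = 113.4 kips.
Tension rupture (net): A_n = (8.0625 − 2×1.1875)×0.3125 = 1.7773 in² (U = 1.0, A_e = A_n). φR_n = 0.75 × 65 × 1.7773 = 86.6 kips.
Block shear: shear path 2×[2.4375+3×3.125] = 2×11.8125 in, A_gv = 7.3828, A_nv = 2×(11.8125 − 3.5×1.1875)×0.3125 = 4.7852 in²; tension across gage: (3 − 1×1.1875)×0.3125 = 0.56641 in². R_n = min(0.6×65×4.7852, 0.6×50×7.3828) + 1.0×65×0.56641 = min(186.62, 221.48) + 36.817 = 223.44 kips. φR_n = 0.75 × 223.44 = 167.6 kips.
Governing: min(320.4, 287.9, 113.4, 86.6, 167.6) = 86.6 kips → net-section rupture.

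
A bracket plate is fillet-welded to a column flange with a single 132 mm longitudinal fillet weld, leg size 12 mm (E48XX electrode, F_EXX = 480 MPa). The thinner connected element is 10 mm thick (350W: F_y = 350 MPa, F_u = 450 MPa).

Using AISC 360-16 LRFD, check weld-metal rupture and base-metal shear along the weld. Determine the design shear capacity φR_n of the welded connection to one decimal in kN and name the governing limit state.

Weld metal: throat = 0.707×12 = 8.484 mm, L = 132 mm. φR_n = 0.75 × 0.6 × 480 × 8.484 × 132 = 241.9 kN.
Base metal shear (10 mm plate): yield φR_n = 1.0×0.6×350×10×132 = 277.2 kN; rupture φR_n = 0.75×0.6×450×10×132 = 267.3 kN; take 267.3 kN (rupture).
Governing: min(241.9, 267.3) = 241.9 kN → weld metal.

241.9 kN (weld metal governs)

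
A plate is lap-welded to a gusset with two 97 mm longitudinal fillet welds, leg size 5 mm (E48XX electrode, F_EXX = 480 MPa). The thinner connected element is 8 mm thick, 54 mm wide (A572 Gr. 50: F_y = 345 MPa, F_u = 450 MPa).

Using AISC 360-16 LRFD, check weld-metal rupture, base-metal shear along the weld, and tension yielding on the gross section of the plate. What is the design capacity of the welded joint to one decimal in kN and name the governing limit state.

Weld metal: throat = 0.707×5 = 3.535 mm, L = 2×97 = 194 mm. φR_n = 0.75 × 0.6 × 480 × 3.535 × 194 = 148.1 kN.
Base metal shear (8 mm plate): yield φR_n = 1.0×0.6×345×8×194 = 321.3 kN; rupture φR_n = 0.75×0.6×450×8×194 = 314.3 kN; take 314.3 kN (rupture).
Tension yield (gross): A_g = 54×8 = 432 mm². φR_n = 0.90 × 345 × 432 = 134.1 kN.
Governing: min(148.1, 314.3, 134.1) = 134.1 kN → gross-section yield.

134.1 kN (gross-section yield governs)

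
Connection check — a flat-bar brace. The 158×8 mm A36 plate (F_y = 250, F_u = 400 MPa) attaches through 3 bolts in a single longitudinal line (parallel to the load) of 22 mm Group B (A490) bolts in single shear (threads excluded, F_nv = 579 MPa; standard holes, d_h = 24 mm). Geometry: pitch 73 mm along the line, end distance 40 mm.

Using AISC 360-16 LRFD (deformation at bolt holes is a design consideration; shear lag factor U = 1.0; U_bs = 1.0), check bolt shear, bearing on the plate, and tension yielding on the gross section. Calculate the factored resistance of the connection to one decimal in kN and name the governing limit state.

Bolt shear: A_b = π(22)²/4 = 380.13 mm². φR_n = 0.75 × 579 × 380.13 × 3 × 1 = 495.2 kN.
Bearing (8 mm plate, F_u = 400 MPa): end bolts L_c = 40 − 24/2 = 28, R_n = min(1.2×28×8×400, 2.4×22×8×400) = 107.52 kN/bolt; interior L_c = 73 − 24 = 49, R_n = 168.96 kN/bolt. φR_n = 0.75 × (1×107.52 + 2×168.96) = 334.1 kN.
Tension yield (gross): A_g = 158×8 = 1264 mm². φR_n = 0.90 × 250 × 1264 = 284.4 kN.
Governing: min(495.2, 334.1, 284.4) = 284.4 kN → gross-section yield.

284.4 kN (gross-section yield governs)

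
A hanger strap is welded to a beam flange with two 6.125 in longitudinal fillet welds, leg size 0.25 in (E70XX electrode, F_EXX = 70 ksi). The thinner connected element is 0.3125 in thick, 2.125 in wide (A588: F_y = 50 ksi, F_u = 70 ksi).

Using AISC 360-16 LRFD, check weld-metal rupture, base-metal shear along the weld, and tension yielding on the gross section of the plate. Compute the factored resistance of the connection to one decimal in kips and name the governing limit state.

29.9 kips (gross-section yield governs)

Weld metal: throat = 0.707×0.25 = 0.17675 in, L = 2×6.125 = 12.25 in. φR_n = 0.75 × 0.6 × 70 × 0.17675 × 12.25 = 68.2 kips.
Base metal shear (0.3125 in plate): yield φR_n = 1.0×0.6×50×0.3125×12.25 = 114.8 kips; rupture φR_n = 0.75×0.6×70×0.3125×12.25 = 120.6 kips; take 114.8 kips (yield).
Tension yield (gross): A_g = 2.125×0.3125 = 0.66406 in². φR_n = 0.90 × 50 × 0.66406 = 29.9 kips.
Governing: min(68.2, 114.8, 29.9) = 29.9 kips → gross-section yield.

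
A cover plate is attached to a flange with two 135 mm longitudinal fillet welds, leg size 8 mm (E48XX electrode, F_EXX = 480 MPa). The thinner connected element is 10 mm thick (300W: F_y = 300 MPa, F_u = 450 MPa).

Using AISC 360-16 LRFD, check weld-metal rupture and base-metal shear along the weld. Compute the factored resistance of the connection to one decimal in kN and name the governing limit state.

329.9 kN (weld metal governs)

Weld metal: throat = 0.707×8 = 5.656 mm, L = 2×135 = 270 mm. φR_n = 0.75 × 0.6 × 480 × 5.656 × 270 = 329.9 kN.
Base metal shear (10 mm plate): yield φR_n = 1.0×0.6×300×10×270 = 486.0 kN; rupture φR_n = 0.75×0.6×450×10×270 = 546.8 kN; take 486.0 kN (yield).
Governing: min(329.9, 486.0) = 329.9 kN → weld metal.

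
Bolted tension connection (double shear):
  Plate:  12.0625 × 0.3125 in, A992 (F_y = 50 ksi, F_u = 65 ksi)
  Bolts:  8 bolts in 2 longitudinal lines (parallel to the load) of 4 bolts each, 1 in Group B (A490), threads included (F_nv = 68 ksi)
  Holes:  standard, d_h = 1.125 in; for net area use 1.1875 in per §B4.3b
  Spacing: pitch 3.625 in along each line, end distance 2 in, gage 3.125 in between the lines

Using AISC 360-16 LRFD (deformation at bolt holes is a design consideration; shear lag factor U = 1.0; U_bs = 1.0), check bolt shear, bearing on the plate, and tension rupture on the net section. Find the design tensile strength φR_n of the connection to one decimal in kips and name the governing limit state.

Bolt shear: A_b = π(1)²/4 = 0.7854 in². φR_n = 0.75 × 68 × 0.7854 × 8 × 2 = 640.9 kips.
Bearing (0.3125 in plate, F_u = 65 ksi): end bolts L_c = 2 − 1.125/2 = 1.4375, R_n = min(1.2×1.4375×0.3125×65, 2.4×1×0.3125×65) = 35.039 kips/bolt; interior L_c = 3.625 − 1.125 = 2.5, R_n = 48.75 kips/bolt. φR_n = 0.75 × (2×35.039 + 6×48.75) = 271.9 kips.
Tension rupture (net): A_n = (12.0625 − 2×1.1875)×0.3125 = 3.0273 in² (U = 1.0, A_e = A_n). φR_n = 0.75 × 65 × 3.0273 = 147.6 kips.
Governing: min(640.9, 271.9, 147.6) = 147.6 kips → net-section rupture.

147.6 kips (net-section rupture governs)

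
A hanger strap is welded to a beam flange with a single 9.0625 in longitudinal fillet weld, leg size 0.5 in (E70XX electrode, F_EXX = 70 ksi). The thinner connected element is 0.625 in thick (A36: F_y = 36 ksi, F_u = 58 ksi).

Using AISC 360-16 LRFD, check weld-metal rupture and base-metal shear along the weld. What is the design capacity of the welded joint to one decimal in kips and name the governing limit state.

100.9 kips (weld metal governs)

Weld metal: throat = 0.707×0.5 = 0.3535 in, L = 9.0625 in. φR_n = 0.75 × 0.6 × 70 × 0.3535 × 9.0625 = 100.9 kips.
Base metal shear (0.625 in plate): yield φR_n = 1.0×0.6×36×0.625×9.0625 = 122.3 kips; rupture φR_n = 0.75×0.6×58×0.625×9.0625 = 147.8 kips; take 122.3 kips (yield).
Governing: min(100.9, 122.3) = 100.9 kips → weld metal.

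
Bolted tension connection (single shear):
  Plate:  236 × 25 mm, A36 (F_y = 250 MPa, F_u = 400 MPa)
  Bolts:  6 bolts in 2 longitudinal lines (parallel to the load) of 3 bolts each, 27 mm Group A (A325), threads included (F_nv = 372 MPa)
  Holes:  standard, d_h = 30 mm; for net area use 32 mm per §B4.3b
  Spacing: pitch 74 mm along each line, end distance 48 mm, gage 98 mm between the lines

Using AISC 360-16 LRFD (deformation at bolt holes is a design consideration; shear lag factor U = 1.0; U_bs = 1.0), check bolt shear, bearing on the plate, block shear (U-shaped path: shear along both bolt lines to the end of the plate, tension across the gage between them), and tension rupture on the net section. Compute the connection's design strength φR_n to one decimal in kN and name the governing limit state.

958.5 kN (bolt shear governs)

Bolt shear: A_b = π(27)²/4 = 572.56 mm². φR_n = 0.75 × 372 × 572.56 × 6 × 1 = 958.5 kN.
Bearing (25 mm plate, F_u = 400 MPa): end bolts L_c = 48 − 30/2 = 33, R_n = min(1.2×33×25×400, 2.4×27×25×400) = 396 kN/bolt; interior L_c = 74 − 30 = 44, R_n = 528 kN/bolt. φR_n = 0.75 × (2×396 + 4×528) = 2178.0 kN.
Block shear: shear path 2×[48+2×74] = 2×196 mm, A_gv = 9800, A_nv = 2×(196 − 2.5×32)×25 = 5800 mm²; tension across gage: (98 − 1×32)×25 = 1650 mm². R_n = min(0.6×400×5800, 0.6×250×9800) + 1.0×400×1650 = min(1392, 1470) + 660 = 2052 kN. φR_n = 0.75 × 2052 = 1539.0 kN.
Tension rupture (net): A_n = (236 − 2×32)×25 = 4300 mm² (U = 1.0, A_e = A_n). φR_n = 0.75 × 400 × 4300 = 1290.0 kN.
Governing: min(958.5, 2178.0, 1539.0, 1290.0) = 958.5 kN → bolt shear.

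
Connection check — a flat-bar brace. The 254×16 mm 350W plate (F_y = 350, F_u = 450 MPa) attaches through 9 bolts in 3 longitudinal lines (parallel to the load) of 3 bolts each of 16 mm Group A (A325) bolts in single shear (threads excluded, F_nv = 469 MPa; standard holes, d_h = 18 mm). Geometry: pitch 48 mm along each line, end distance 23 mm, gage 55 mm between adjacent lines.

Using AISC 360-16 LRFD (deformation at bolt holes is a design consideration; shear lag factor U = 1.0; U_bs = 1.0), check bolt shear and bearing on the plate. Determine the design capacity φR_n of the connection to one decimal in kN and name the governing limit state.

Bolt shear: A_b = π(16)²/4 = 201.06 mm². φR_n = 0.75 × 469 × 201.06 × 9 × 1 = 636.5 kN.
Bearing (16 mm plate, F_u = 450 MPa): end bolts L_c = 23 − 18/2 = 14, R_n = min(1.2×14×16×450, 2.4×16×16×450) = 120.96 kN/bolt; interior L_c = 48 − 18 = 30, R_n = 259.2 kN/bolt. φR_n = 0.75 × (3×120.96 + 6×259.2) = 1438.6 kN.
Governing: min(636.5, 1438.6) = 636.5 kN → bolt shear.

636.5 kN (bolt shear governs)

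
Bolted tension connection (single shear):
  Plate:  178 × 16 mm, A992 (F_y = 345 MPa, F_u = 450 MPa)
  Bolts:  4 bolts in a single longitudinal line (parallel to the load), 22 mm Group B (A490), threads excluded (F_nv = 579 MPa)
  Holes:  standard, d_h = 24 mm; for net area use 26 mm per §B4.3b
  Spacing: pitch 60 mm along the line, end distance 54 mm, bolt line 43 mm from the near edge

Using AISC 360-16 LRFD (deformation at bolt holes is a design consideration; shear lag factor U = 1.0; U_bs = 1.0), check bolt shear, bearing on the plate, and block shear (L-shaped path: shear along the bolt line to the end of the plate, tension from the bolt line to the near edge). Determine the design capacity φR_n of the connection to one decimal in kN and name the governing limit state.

Bolt shear: A_b = π(22)²/4 = 380.13 mm². φR_n = 0.75 × 579 × 380.13 × 4 × 1 = 660.3 kN.
Bearing (16 mm plate, F_u = 450 MPa): end bolts L_c = 54 − 24/2 = 42, R_n = min(1.2×42×16×450, 2.4×22×16×450) = 362.88 kN/bolt; interior L_c = 60 − 24 = 36, R_n = 311.04 kN/bolt. φR_n = 0.75 × (1×362.88 + 3×311.04) = 972.0 kN.
Block shear: shear path 1×[54+3×60] = 1×234 mm, A_gv = 3744, A_nv = 1×(234 − 3.5×26)×16 = 2288 mm²; tension to near edge: (43 − 0.5×26)×16 = 480 mm². R_n = min(0.6×450×2288, 0.6×345×3744) + 1.0×450×480 = min(617.76, 775.01) + 216 = 833.76 kN. φR_n = 0.75 × 833.76 = 625.3 kN.
Governing: min(660.3, 972.0, 625.3) = 625.3 kN → block shear.

625.3 kN (block shear governs)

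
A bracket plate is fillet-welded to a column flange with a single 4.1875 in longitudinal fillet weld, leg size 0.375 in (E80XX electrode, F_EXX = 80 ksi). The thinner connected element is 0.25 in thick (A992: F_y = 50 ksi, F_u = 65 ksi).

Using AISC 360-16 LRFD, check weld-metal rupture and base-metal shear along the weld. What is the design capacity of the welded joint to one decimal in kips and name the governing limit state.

30.6 kips (base-metal shear governs)

Weld metal: throat = 0.707×0.375 = 0.26513 in, L = 4.1875 in. φR_n = 0.75 × 0.6 × 80 × 0.26513 × 4.1875 = 40.0 kips.
Base metal shear (0.25 in plate): yield φR_n = 1.0×0.6×50×0.25×4.1875 = 31.4 kips; rupture φR_n = 0.75×0.6×65×0.25×4.1875 = 30.6 kips; take 30.6 kips (rupture).
Governing: min(40.0, 30.6) = 30.6 kips → base-metal shear.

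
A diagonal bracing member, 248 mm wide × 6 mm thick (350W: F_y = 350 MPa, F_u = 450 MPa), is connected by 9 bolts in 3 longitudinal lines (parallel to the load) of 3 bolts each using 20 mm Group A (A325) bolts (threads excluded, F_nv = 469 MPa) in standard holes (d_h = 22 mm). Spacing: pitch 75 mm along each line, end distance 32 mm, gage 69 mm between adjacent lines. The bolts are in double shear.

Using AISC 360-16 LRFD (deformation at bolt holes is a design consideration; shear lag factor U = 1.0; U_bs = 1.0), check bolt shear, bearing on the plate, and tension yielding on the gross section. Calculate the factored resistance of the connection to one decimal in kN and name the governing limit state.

Bolt shear: A_b = π(20)²/4 = 314.16 mm². φR_n = 0.75 × 469 × 314.16 × 9 × 2 = 1989.1 kN.
Bearing (6 mm plate, F_u = 450 MPa): end bolts L_c = 32 − 22/2 = 21, R_n = min(1.2×21×6×450, 2.4×20×6×450) = 68.04 kN/bolt; interior L_c = 75 − 22 = 53, R_n = 129.6 kN/bolt. φR_n = 0.75 × (3×68.04 + 6×129.6) = 736.3 kN.
Tension yield (gross): A_g = 248×6 = 1488 mm². φR_n = 0.90 × 350 × 1488 = 468.7 kN.
Governing: min(1989.1, 736.3, 468.7) = 468.7 kN → gross-section yield.

468.7 kN (gross-section yield governs)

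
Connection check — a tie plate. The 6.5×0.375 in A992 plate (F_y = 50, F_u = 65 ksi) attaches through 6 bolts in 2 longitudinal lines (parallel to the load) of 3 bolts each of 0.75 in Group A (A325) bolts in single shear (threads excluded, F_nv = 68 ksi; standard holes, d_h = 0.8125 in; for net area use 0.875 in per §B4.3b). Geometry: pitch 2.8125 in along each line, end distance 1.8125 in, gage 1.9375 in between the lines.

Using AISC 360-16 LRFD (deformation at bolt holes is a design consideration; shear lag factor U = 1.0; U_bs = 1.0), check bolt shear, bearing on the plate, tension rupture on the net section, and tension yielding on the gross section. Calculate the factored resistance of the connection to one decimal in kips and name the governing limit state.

Bolt shear: A_b = π(0.75)²/4 = 0.44179 in². φR_n = 0.75 × 68 × 0.44179 × 6 × 1 = 135.2 kips.
Bearing (0.375 in plate, F_u = 65 ksi): end bolts L_c = 1.8125 − 0.8125/2 = 1.40625, R_n = min(1.2×1.40625×0.375×65, 2.4×0.75×0.375×65) = 41.133 kips/bolt; interior L_c = 2.8125 − 0.8125 = 2, R_n = 43.875 kips/bolt. φR_n = 0.75 × (2×41.133 + 4×43.875) = 193.3 kips.
Tension rupture (net): A_n = (6.5 − 2×0.875)×0.375 = 1.7813 in² (U = 1.0, A_e = A_n). φR_n = 0.75 × 65 × 1.7813 = 86.8 kips.
Tension yield (gross): A_g = 6.5×0.375 = 2.4375 in². φR_n = 0.90 × 50 × 2.4375 = 109.7 kips.
Governing: min(135.2, 193.3, 86.8, 109.7) = 86.8 kips → net-section rupture.

86.8 kips (net-section rupture governs)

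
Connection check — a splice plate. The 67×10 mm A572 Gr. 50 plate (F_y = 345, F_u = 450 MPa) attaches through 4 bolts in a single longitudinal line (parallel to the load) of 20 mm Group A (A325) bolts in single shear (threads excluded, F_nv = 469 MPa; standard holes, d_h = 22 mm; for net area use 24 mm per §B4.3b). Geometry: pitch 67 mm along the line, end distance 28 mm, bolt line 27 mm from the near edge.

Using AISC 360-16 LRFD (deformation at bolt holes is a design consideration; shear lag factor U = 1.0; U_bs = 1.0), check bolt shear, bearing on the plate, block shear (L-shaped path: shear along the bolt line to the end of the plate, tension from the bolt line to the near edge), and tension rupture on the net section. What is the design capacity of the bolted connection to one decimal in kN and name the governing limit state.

145.1 kN (net-section rupture governs)

Bolt shear: A_b = π(20)²/4 = 314.16 mm². φR_n = 0.75 × 469 × 314.16 × 4 × 1 = 442.0 kN.
Bearing (10 mm plate, F_u = 450 MPa): end bolts L_c = 28 − 22/2 = 17, R_n = min(1.2×17×10×450, 2.4×20×10×450) = 91.8 kN/bolt; interior L_c = 67 − 22 = 45, R_n = 216 kN/bolt. φR_n = 0.75 × (1×91.8 + 3×216) = 554.9 kN.
Block shear: shear path 1×[28+3×67] = 1×229 mm, A_gv = 2290, A_nv = 1×(229 − 3.5×24)×10 = 1450 mm²; tension to near edge: (27 − 0.5×24)×10 = 150 mm². R_n = min(0.6×450×1450, 0.6×345×2290) + 1.0×450×150 = min(391.5, 474.03) + 67.5 = 459 kN. φR_n = 0.75 × 459 = 344.3 kN.
Tension rupture (net): A_n = (67 − 1×24)×10 = 430 mm² (U = 1.0, A_e = A_n). φR_n = 0.75 × 450 × 430 = 145.1 kN.
Governing: min(442.0, 554.9, 344.3, 145.1) = 145.1 kN → net-section rupture.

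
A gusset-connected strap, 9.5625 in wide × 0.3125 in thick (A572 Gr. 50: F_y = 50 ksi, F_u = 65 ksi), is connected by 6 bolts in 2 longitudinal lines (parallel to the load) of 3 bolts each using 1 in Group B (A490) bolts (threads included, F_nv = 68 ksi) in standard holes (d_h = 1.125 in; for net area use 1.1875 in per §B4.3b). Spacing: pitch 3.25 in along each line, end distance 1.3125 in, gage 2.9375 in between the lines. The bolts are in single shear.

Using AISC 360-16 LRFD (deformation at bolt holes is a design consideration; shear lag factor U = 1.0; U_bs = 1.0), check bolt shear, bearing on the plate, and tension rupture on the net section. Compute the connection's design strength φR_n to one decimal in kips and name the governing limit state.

109.5 kips (net-section rupture governs)

Bolt shear: A_b = π(1)²/4 = 0.7854 in². φR_n = 0.75 × 68 × 0.7854 × 6 × 1 = 240.3 kips.
Bearing (0.3125 in plate, F_u = 65 ksi): end bolts L_c = 1.3125 − 1.125/2 = 0.75, R_n = min(1.2×0.75×0.3125×65, 2.4×1×0.3125×65) = 18.281 kips/bolt; interior L_c = 3.25 − 1.125 = 2.125, R_n = 48.75 kips/bolt. φR_n = 0.75 × (2×18.281 + 4×48.75) = 173.7 kips.
Tension rupture (net): A_n = (9.5625 − 2×1.1875)×0.3125 = 2.2461 in² (U = 1.0, A_e = A_n). φR_n = 0.75 × 65 × 2.2461 = 109.5 kips.
Governing: min(240.3, 173.7, 109.5) = 109.5 kips → net-section rupture.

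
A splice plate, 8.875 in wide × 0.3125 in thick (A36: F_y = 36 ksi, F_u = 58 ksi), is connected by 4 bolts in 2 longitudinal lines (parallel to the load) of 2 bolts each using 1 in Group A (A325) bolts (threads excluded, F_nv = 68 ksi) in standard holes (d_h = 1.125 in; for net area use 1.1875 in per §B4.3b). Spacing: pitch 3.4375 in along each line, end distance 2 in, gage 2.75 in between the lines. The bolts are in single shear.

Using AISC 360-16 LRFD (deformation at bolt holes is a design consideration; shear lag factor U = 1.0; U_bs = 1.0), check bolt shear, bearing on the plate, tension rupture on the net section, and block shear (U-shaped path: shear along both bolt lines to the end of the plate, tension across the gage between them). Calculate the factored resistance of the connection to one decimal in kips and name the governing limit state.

76.3 kips (block shear governs)

Bolt shear: A_b = π(1)²/4 = 0.7854 in². φR_n = 0.75 × 68 × 0.7854 × 4 × 1 = 160.2 kips.
Bearing (0.3125 in plate, F_u = 58 ksi): end bolts L_c = 2 − 1.125/2 = 1.4375, R_n = min(1.2×1.4375×0.3125×58, 2.4×1×0.3125×58) = 31.266 kips/bolt; interior L_c = 3.4375 − 1.125 = 2.3125, R_n = 43.5 kips/bolt. φR_n = 0.75 × (2×31.266 + 2×43.5) = 112.1 kips.
Tension rupture (net): A_n = (8.875 − 2×1.1875)×0.3125 = 2.0313 in² (U = 1.0, A_e = A_n). φR_n = 0.75 × 58 × 2.0313 = 88.4 kips.
Block shear: shear path 2×[2+1×3.4375] = 2×5.4375 in, A_gv = 3.3984, A_nv = 2×(5.4375 − 1.5×1.1875)×0.3125 = 2.2852 in²; tension across gage: (2.75 − 1×1.1875)×0.3125 = 0.48828 in². R_n = min(0.6×58×2.2852, 0.6×36×3.3984) + 1.0×58×0.48828 = min(79.525, 73.405) + 28.32 = 101.73 kips. φR_n = 0.75 × 101.73 = 76.3 kips.
Governing: min(160.2, 112.1, 88.4, 76.3) = 76.3 kips → block shear.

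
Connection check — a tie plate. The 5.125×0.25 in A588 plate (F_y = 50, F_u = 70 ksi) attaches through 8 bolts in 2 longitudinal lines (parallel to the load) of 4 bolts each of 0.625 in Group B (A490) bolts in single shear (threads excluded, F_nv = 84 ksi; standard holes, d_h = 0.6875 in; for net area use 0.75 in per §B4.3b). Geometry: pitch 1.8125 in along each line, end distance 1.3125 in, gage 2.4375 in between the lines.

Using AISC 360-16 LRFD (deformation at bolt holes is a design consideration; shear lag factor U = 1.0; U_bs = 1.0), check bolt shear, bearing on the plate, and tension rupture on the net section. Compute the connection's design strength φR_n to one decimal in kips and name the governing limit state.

47.6 kips (net-section rupture governs)

Bolt shear: A_b = π(0.625)²/4 = 0.3068 in². φR_n = 0.75 × 84 × 0.3068 × 8 × 1 = 154.6 kips.
Bearing (0.25 in plate, F_u = 70 ksi): end bolts L_c = 1.3125 − 0.6875/2 = 0.96875, R_n = min(1.2×0.96875×0.25×70, 2.4×0.625×0.25×70) = 20.344 kips/bolt; interior L_c = 1.8125 − 0.6875 = 1.125, R_n = 23.625 kips/bolt. φR_n = 0.75 × (2×20.344 + 6×23.625) = 136.8 kips.
Tension rupture (net): A_n = (5.125 − 2×0.75)×0.25 = 0.90625 in² (U = 1.0, A_e = A_n). φR_n = 0.75 × 70 × 0.90625 = 47.6 kips.
Governing: min(154.6, 136.8, 47.6) = 47.6 kips → net-section rupture.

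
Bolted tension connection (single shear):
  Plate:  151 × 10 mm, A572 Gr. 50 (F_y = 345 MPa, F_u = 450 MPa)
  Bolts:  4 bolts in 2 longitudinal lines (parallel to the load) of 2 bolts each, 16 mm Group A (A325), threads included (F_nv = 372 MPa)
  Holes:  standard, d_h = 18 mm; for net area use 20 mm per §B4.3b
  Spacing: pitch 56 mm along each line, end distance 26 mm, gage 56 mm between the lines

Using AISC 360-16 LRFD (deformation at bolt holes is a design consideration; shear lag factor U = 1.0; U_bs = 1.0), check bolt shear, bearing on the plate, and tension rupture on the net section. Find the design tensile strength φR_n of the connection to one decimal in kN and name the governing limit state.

Bolt shear: A_b = π(16)²/4 = 201.06 mm². φR_n = 0.75 × 372 × 201.06 × 4 × 1 = 224.4 kN.
Bearing (10 mm plate, F_u = 450 MPa): end bolts L_c = 26 − 18/2 = 17, R_n = min(1.2×17×10×450, 2.4×16×10×450) = 91.8 kN/bolt; interior L_c = 56 − 18 = 38, R_n = 172.8 kN/bolt. φR_n = 0.75 × (2×91.8 + 2×172.8) = 396.9 kN.
Tension rupture (net): A_n = (151 − 2×20)×10 = 1110 mm² (U = 1.0, A_e = A_n). φR_n = 0.75 × 450 × 1110 = 374.6 kN.
Governing: min(224.4, 396.9, 374.6) = 224.4 kN → bolt shear.

224.4 kN (bolt shear governs)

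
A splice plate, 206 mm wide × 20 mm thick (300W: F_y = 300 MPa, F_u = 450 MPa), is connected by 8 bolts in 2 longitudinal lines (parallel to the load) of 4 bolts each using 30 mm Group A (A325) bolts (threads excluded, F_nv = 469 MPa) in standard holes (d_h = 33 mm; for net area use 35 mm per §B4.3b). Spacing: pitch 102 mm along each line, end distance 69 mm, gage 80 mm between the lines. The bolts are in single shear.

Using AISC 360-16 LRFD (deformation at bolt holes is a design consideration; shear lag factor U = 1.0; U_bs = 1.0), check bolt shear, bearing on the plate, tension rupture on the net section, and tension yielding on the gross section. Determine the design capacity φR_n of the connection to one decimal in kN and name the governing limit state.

Bolt shear: A_b = π(30)²/4 = 706.86 mm². φR_n = 0.75 × 469 × 706.86 × 8 × 1 = 1989.1 kN.
Bearing (20 mm plate, F_u = 450 MPa): end bolts L_c = 69 − 33/2 = 52.5, R_n = min(1.2×52.5×20×450, 2.4×30×20×450) = 567 kN/bolt; interior L_c = 102 − 33 = 69, R_n = 648 kN/bolt. φR_n = 0.75 × (2×567 + 6×648) = 3766.5 kN.
Tension rupture (net): A_n = (206 − 2×35)×20 = 2720 mm² (U = 1.0, A_e = A_n). φR_n = 0.75 × 450 × 2720 = 918.0 kN.
Tension yield (gross): A_g = 206×20 = 4120 mm². φR_n = 0.90 × 300 × 4120 = 1112.4 kN.
Governing: min(1989.1, 3766.5, 918.0, 1112.4) = 918.0 kN → net-section rupture.

918.0 kN (net-section rupture governs)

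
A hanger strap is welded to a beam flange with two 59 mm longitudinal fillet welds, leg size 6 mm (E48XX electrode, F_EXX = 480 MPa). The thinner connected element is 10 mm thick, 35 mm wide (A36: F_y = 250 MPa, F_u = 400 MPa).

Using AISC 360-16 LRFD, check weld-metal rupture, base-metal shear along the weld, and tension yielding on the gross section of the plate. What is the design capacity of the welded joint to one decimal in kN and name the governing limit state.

78.8 kN (gross-section yield governs)

Weld metal: throat = 0.707×6 = 4.242 mm, L = 2×59 = 118 mm. φR_n = 0.75 × 0.6 × 480 × 4.242 × 118 = 108.1 kN.
Base metal shear (10 mm plate): yield φR_n = 1.0×0.6×250×10×118 = 177.0 kN; rupture φR_n = 0.75×0.6×400×10×118 = 212.4 kN; take 177.0 kN (yield).
Tension yield (gross): A_g = 35×10 = 350 mm². φR_n = 0.90 × 250 × 350 = 78.8 kN.
Governing: min(108.1, 177.0, 78.8) = 78.8 kN → gross-section yield.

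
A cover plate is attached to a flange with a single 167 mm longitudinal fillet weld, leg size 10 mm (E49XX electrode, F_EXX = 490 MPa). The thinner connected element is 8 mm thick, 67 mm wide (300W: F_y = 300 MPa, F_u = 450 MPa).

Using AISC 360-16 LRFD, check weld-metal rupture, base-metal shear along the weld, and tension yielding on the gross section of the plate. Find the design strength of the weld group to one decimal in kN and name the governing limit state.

Weld metal: throat = 0.707×10 = 7.07 mm, L = 167 mm. φR_n = 0.75 × 0.6 × 490 × 7.07 × 167 = 260.3 kN.
Base metal shear (8 mm plate): yield φR_n = 1.0×0.6×300×8×167 = 240.5 kN; rupture φR_n = 0.75×0.6×450×8×167 = 270.5 kN; take 240.5 kN (yield).
Tension yield (gross): A_g = 67×8 = 536 mm². φR_n = 0.90 × 300 × 536 = 144.7 kN.
Governing: min(260.3, 240.5, 144.7) = 144.7 kN → gross-section yield.

144.7 kN (gross-section yield governs)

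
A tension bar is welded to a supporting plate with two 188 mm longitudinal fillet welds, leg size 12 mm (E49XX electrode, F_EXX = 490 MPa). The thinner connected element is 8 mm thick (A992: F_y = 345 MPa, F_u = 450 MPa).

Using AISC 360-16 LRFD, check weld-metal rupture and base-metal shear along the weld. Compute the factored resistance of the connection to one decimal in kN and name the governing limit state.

Weld metal: throat = 0.707×12 = 8.484 mm, L = 2×188 = 376 mm. φR_n = 0.75 × 0.6 × 490 × 8.484 × 376 = 703.4 kN.
Base metal shear (8 mm plate): yield φR_n = 1.0×0.6×345×8×376 = 622.7 kN; rupture φR_n = 0.75×0.6×450×8×376 = 609.1 kN; take 609.1 kN (rupture).
Governing: min(703.4, 609.1) = 609.1 kN → base-metal shear.

609.1 kN (base-metal shear governs)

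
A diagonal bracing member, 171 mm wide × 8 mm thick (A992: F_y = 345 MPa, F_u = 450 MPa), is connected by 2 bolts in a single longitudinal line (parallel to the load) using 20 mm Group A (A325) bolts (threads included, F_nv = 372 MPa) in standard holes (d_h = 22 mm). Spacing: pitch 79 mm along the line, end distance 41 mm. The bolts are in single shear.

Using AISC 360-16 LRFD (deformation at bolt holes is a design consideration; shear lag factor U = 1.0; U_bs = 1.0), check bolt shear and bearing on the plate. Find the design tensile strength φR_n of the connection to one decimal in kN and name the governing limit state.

Bolt shear: A_b = π(20)²/4 = 314.16 mm². φR_n = 0.75 × 372 × 314.16 × 2 × 1 = 175.3 kN.
Bearing (8 mm plate, F_u = 450 MPa): end bolts L_c = 41 − 22/2 = 30, R_n = min(1.2×30×8×450, 2.4×20×8×450) = 129.6 kN/bolt; interior L_c = 79 − 22 = 57, R_n = 172.8 kN/bolt. φR_n = 0.75 × (1×129.6 + 1×172.8) = 226.8 kN.
Governing: min(175.3, 226.8) = 175.3 kN → bolt shear.

175.3 kN (bolt shear governs)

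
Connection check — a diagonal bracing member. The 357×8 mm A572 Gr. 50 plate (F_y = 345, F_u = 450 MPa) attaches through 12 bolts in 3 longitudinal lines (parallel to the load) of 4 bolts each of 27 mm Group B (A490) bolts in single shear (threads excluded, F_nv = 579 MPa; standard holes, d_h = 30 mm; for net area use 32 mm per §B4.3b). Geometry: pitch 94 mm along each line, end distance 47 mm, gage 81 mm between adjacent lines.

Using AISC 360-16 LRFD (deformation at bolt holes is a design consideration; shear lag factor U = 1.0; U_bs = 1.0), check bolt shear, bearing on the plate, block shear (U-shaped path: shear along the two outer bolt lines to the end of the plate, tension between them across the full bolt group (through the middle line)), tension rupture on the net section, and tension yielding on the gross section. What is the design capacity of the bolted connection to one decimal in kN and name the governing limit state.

704.7 kN (net-section rupture governs)

Bolt shear: A_b = π(27)²/4 = 572.56 mm². φR_n = 0.75 × 579 × 572.56 × 12 × 1 = 2983.6 kN.
Bearing (8 mm plate, F_u = 450 MPa): end bolts L_c = 47 − 30/2 = 32, R_n = min(1.2×32×8×450, 2.4×27×8×450) = 138.24 kN/bolt; interior L_c = 94 − 30 = 64, R_n = 233.28 kN/bolt. φR_n = 0.75 × (3×138.24 + 9×233.28) = 1885.7 kN.
Block shear: shear path 2×[47+3×94] = 2×329 mm, A_gv = 5264, A_nv = 2×(329 − 3.5×32)×8 = 3472 mm²; tension across gage: (162 − 2×32)×8 = 784 mm². R_n = min(0.6×450×3472, 0.6×345×5264) + 1.0×450×784 = min(937.44, 1089.6) + 352.8 = 1290.2 kN. φR_n = 0.75 × 1290.2 = 967.7 kN.
Tension rupture (net): A_n = (357 − 3×32)×8 = 2088 mm² (U = 1.0, A_e = A_n). φR_n = 0.75 × 450 × 2088 = 704.7 kN.
Tension yield (gross): A_g = 357×8 = 2856 mm². φR_n = 0.90 × 345 × 2856 = 886.8 kN.
Governing: min(2983.6, 1885.7, 967.7, 704.7, 886.8) = 704.7 kN → net-section rupture.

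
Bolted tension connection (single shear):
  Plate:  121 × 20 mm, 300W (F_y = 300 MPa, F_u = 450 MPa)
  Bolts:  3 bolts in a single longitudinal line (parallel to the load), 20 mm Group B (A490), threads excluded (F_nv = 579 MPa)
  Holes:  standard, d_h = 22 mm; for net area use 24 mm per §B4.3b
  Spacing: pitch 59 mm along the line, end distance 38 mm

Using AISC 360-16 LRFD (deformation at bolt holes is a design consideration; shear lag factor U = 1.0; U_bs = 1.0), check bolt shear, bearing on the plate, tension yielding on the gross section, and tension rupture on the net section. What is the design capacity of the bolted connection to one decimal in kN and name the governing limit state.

Bolt shear: A_b = π(20)²/4 = 314.16 mm². φR_n = 0.75 × 579 × 314.16 × 3 × 1 = 409.3 kN.
Bearing (20 mm plate, F_u = 450 MPa): end bolts L_c = 38 − 22/2 = 27, R_n = min(1.2×27×20×450, 2.4×20×20×450) = 291.6 kN/bolt; interior L_c = 59 − 22 = 37, R_n = 399.6 kN/bolt. φR_n = 0.75 × (1×291.6 + 2×399.6) = 818.1 kN.
Tension yield (gross): A_g = 121×20 = 2420 mm². φR_n = 0.90 × 300 × 2420 = 653.4 kN.
Tension rupture (net): A_n = (121 − 1×24)×20 = 1940 mm² (U = 1.0, A_e = A_n). φR_n = 0.75 × 450 × 1940 = 654.8 kN.
Governing: min(409.3, 818.1, 653.4, 654.8) = 409.3 kN → bolt shear.

409.3 kN (bolt shear governs)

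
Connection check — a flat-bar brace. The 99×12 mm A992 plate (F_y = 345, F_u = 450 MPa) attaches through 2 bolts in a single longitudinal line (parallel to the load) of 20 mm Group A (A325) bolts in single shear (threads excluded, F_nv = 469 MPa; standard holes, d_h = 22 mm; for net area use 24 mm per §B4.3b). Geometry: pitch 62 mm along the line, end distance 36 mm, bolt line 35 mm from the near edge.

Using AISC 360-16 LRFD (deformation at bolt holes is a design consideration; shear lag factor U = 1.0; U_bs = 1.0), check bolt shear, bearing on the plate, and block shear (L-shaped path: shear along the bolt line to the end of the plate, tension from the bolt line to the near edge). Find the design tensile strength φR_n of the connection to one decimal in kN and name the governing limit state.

221.0 kN (bolt shear governs)

Bolt shear: A_b = π(20)²/4 = 314.16 mm². φR_n = 0.75 × 469 × 314.16 × 2 × 1 = 221.0 kN.
Bearing (12 mm plate, F_u = 450 MPa): end bolts L_c = 36 − 22/2 = 25, R_n = min(1.2×25×12×450, 2.4×20×12×450) = 162 kN/bolt; interior L_c = 62 − 22 = 40, R_n = 259.2 kN/bolt. φR_n = 0.75 × (1×162 + 1×259.2) = 315.9 kN.
Block shear: shear path 1×[36+1×62] = 1×98 mm, A_gv = 1176, A_nv = 1×(98 − 1.5×24)×12 = 744 mm²; tension to near edge: (35 − 0.5×24)×12 = 276 mm². R_n = min(0.6×450×744, 0.6×345×1176) + 1.0×450×276 = min(200.88, 243.43) + 124.2 = 325.08 kN. φR_n = 0.75 × 325.08 = 243.8 kN.
Governing: min(221.0, 315.9, 243.8) = 221.0 kN → bolt shear.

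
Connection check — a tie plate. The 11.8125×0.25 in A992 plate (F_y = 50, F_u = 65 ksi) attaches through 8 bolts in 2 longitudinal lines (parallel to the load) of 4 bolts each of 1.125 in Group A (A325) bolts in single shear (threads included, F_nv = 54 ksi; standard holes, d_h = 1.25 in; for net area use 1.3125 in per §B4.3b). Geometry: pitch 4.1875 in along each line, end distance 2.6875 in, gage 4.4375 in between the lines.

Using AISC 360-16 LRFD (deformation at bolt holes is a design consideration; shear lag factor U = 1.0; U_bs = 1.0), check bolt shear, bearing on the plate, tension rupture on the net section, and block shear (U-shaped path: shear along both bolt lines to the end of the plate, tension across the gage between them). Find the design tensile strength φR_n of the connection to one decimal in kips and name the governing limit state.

112.0 kips (net-section rupture governs)

Bolt shear: A_b = π(1.125)²/4 = 0.99402 in². φR_n = 0.75 × 54 × 0.99402 × 8 × 1 = 322.1 kips.
Bearing (0.25 in plate, F_u = 65 ksi): end bolts L_c = 2.6875 − 1.25/2 = 2.0625, R_n = min(1.2×2.0625×0.25×65, 2.4×1.125×0.25×65) = 40.219 kips/bolt; interior L_c = 4.1875 − 1.25 = 2.9375, R_n = 43.875 kips/bolt. φR_n = 0.75 × (2×40.219 + 6×43.875) = 257.8 kips.
Tension rupture (net): A_n = (11.8125 − 2×1.3125)×0.25 = 2.2969 in² (U = 1.0, A_e = A_n). φR_n = 0.75 × 65 × 2.2969 = 112.0 kips.
Block shear: shear path 2×[2.6875+3×4.1875] = 2×15.25 in, A_gv = 7.625, A_nv = 2×(15.25 − 3.5×1.3125)×0.25 = 5.3281 in²; tension across gage: (4.4375 − 1×1.3125)×0.25 = 0.78125 in². R_n = min(0.6×65×5.3281, 0.6×50×7.625) + 1.0×65×0.78125 = min(207.8, 228.75) + 50.781 = 258.58 kips. φR_n = 0.75 × 258.58 = 193.9 kips.
Governing: min(322.1, 257.8, 112.0, 193.9) = 112.0 kips → net-section rupture.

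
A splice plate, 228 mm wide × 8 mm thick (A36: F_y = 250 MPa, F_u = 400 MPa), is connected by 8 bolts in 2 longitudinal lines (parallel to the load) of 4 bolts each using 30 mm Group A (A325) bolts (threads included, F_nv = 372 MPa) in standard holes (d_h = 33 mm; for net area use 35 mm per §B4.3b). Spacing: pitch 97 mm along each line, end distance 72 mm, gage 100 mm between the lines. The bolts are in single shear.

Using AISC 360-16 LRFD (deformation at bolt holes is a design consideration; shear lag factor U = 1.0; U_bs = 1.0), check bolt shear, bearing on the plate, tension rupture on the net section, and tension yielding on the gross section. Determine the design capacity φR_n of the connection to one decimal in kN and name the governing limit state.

Bolt shear: A_b = π(30)²/4 = 706.86 mm². φR_n = 0.75 × 372 × 706.86 × 8 × 1 = 1577.7 kN.
Bearing (8 mm plate, F_u = 400 MPa): end bolts L_c = 72 − 33/2 = 55.5, R_n = min(1.2×55.5×8×400, 2.4×30×8×400) = 213.12 kN/bolt; interior L_c = 97 − 33 = 64, R_n = 230.4 kN/bolt. φR_n = 0.75 × (2×213.12 + 6×230.4) = 1356.5 kN.
Tension rupture (net): A_n = (228 − 2×35)×8 = 1264 mm² (U = 1.0, A_e = A_n). φR_n = 0.75 × 400 × 1264 = 379.2 kN.
Tension yield (gross): A_g = 228×8 = 1824 mm². φR_n = 0.90 × 250 × 1824 = 410.4 kN.
Governing: min(1577.7, 1356.5, 379.2, 410.4) = 379.2 kN → net-section rupture.

379.2 kN (net-section rupture governs)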